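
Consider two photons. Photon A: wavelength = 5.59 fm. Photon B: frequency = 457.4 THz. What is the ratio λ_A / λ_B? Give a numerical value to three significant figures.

λ_A = 5.590 × 10^-15 m (from wavelength = 5.59 fm, via λ given directly).
λ_B = 6.554 × 10^-7 m (from frequency = 457.4 THz, via λ = c/f).
Ratio = 5.590 × 10^-15 / 6.554 × 10^-7 = 8.53 × 10^-9.

8.53 × 10^-9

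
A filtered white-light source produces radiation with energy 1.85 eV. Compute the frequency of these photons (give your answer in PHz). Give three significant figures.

(h = 6.62607015·10^-34 J·s, 1 eV = 1.602176634·10^-19 J.)
In SI units: E = 1.85 eV = 2.9640·10^-19 J.
Since f = E/h for a photon, f = 4.473·10^14 Hz.
Converting to PHz: f = 0.4473 PHz ≈ 0.447 PHz.

0.447 PHz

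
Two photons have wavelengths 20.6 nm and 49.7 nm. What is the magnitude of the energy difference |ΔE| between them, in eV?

Using E = hc/λ: E₁ = 9.643e-18 J, E₂ = 3.997e-18 J.
|ΔE| = |9.643e-18 − 3.997e-18| = 5.65e-18 J = 35.2 eV.

35.2 eV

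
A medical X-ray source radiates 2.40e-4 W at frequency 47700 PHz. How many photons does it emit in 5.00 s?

3.80e10 photons

Total energy: E_total = P·t = 2.40e-4 × 5.00 = 0.001200 J.
Per-photon energy: E = 3.161e-14 J.
N = E_total / E_photon = 3.80e10.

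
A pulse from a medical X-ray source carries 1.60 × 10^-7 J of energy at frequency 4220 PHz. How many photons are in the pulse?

5.72 × 10^7 photons

Per-photon energy: E = 2.796 × 10^-15 J (from frequency = 4220 PHz).
N = E_total / E_photon = 1.60 × 10^-7 J / 2.796 × 10^-15 J = 5.72 × 10^7.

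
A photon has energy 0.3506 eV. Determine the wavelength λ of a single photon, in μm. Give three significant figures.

3.54 μm

(h = 6.62607015·10^-34 J·s, c = 2.99792458·10^8 m/s, 1 eV = 1.602176634·10^-19 J.)
Convert to SI: E = 0.3506 eV = 5.6172·10^-20 J.
Since λ = hc/E for a photon, λ = 3.536·10^-6 m.
Converting to μm: λ = 3.536 μm ≈ 3.54 μm.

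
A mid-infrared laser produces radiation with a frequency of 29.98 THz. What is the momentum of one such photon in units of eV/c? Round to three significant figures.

Take h = 6.62607015·10^-34 J·s, c = 2.99792458·10^8 m/s, 1 eV = 1.602176634·10^-19 J.
Convert to SI: f = 29.98 THz = 2.998·10^13 Hz.
Since p = hf/c for a photon, p = 6.626·10^-29 kg·m/s.
Converting to eV/c: p = 0.1240 eV/c ≈ 0.124 eV/c.

0.124 eV/c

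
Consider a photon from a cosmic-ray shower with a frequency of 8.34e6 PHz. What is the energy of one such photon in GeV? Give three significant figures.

0.0345 GeV

First convert: f = 8.34e6 PHz = 8.34e21 Hz.
Apply E = hf: E = 5.526e-12 J.
Converting to GeV: E = 0.03449 GeV ≈ 0.0345 GeV.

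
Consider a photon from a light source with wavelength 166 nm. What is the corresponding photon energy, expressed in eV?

7.47 eV

In SI units: λ = 166 nm = 1.66e-7 m.
The photon relation is E = hc/λ, giving E = 1.197e-18 J.
Converting to eV: E = 7.469 eV ≈ 7.47 eV.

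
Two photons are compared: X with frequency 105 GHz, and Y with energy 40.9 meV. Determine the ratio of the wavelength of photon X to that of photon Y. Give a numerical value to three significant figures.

λ_X = 0.002855 m (from frequency = 105 GHz, via λ = c/f).
λ_Y = 3.031e-5 m (from energy = 40.9 meV, via λ = hc/E).
Ratio = 0.002855 / 3.031e-5 = 94.2.

94.2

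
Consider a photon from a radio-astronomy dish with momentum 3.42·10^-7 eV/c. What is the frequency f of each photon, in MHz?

In SI units: p = 3.42·10^-7 eV/c = 1.8277·10^-34 kg·m/s.
For a photon f = pc/h, so f = 8.270·10^7 Hz.
Converting to MHz: f = 82.70 MHz ≈ 82.7 MHz.

82.7 MHz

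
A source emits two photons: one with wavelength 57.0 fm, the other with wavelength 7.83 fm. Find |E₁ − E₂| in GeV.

Using E = hc/λ: E₁ = 3.485 × 10^-12 J, E₂ = 2.537 × 10^-11 J.
|ΔE| = |3.485 × 10^-12 − 2.537 × 10^-11| = 2.19 × 10^-11 J = 0.137 GeV.

0.137 GeV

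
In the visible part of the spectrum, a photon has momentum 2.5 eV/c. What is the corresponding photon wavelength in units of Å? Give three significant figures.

First convert: p = 2.5 eV/c = 1.3361 × 10^-27 kg·m/s.
Apply λ = h/p: λ = 4.959 × 10^-7 m.
Converting to Å: λ = 4959 Å ≈ 4960 Å.

4960 Å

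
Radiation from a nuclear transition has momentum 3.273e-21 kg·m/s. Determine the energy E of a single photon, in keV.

Since E = pc for a photon, E = 9.812e-13 J.
Converting to keV: E = 6124 keV ≈ 6120 keV.

6120 keV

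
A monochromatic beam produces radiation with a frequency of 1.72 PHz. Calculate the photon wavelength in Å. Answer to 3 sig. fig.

1740 Å

(c = 2.99792458e8 m/s.)
Convert to SI: f = 1.72 PHz = 1.72e15 Hz.
For a photon λ = c/f, so λ = 1.743e-7 m.
Converting to Å: λ = 1743 Å ≈ 1740 Å.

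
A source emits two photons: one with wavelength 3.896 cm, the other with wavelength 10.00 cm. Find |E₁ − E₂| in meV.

Using E = hc/λ: E₁ = 5.0987e-24 J, E₂ = 1.9864e-24 J.
|ΔE| = |5.0987e-24 − 1.9864e-24| = 3.11e-24 J = 0.0194 meV.

0.0194 meV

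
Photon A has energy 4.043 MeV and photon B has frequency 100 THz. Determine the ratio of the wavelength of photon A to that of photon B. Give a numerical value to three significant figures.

1.02e-7

λ_A = 3.067e-13 m (from energy = 4.043 MeV, via λ = hc/E).
λ_B = 2.998e-6 m (from frequency = 100 THz, via λ = c/f).
Ratio = 3.067e-13 / 2.998e-6 = 1.02e-7.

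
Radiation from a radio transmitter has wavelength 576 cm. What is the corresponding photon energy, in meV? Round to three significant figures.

2.15e-4 meV

In SI units: λ = 576 cm = 5.76 m.
Since E = hc/λ for a photon, E = 3.449e-26 J.
Converting to meV: E = 2.153e-4 meV ≈ 2.15e-4 meV.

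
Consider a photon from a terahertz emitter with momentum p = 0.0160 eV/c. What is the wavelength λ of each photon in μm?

In SI units: p = 0.0160 eV/c = 8.5509e-30 kg·m/s.
Apply λ = h/p: λ = 7.749e-5 m.
Converting to μm: λ = 77.49 μm ≈ 77.5 μm.

77.5 μm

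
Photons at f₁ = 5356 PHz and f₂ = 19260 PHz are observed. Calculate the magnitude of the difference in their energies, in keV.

57.5 keV

Using E = hf: E₁ = 3.5489 × 10^-15 J, E₂ = 1.2762 × 10^-14 J.
|ΔE| = |3.5489 × 10^-15 − 1.2762 × 10^-14| = 9.21 × 10^-15 J = 57.5 keV.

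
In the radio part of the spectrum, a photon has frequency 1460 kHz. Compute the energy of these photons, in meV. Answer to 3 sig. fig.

Take h = 6.62607015e-34 J·s, 1 eV = 1.602176634e-19 J.
Convert to SI: f = 1460 kHz = 1.46e6 Hz.
For a photon E = hf, so E = 9.674e-28 J.
Converting to meV: E = 6.038e-6 meV ≈ 6.04e-6 meV.

6.04e-6 meV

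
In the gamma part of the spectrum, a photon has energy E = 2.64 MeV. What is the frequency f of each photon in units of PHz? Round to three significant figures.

In SI units: E = 2.64 MeV = 4.2297e-13 J.
For a photon f = E/h, so f = 6.383e20 Hz.
Converting to PHz: f = 638300 PHz ≈ 6.38e5 PHz.

6.38e5 PHz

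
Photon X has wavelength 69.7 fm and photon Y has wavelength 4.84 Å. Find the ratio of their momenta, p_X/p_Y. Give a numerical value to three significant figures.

p_X = 9.507e-21 kg·m/s (from wavelength = 69.7 fm, via p = h/λ).
p_Y = 1.369e-24 kg·m/s (from wavelength = 4.84 Å, via p = h/λ).
Ratio = 9.507e-21 / 1.369e-24 = 6940.

6940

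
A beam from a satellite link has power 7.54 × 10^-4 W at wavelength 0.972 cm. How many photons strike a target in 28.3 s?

1.04 × 10^21 photons

Total energy: E_total = P·t = 7.54 × 10^-4 × 28.3 = 0.02134 J.
Per-photon energy: E = 2.044 × 10^-23 J.
N = E_total / E_photon = 1.04 × 10^21.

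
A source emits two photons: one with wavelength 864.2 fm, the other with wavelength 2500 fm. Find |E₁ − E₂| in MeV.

Using E = hc/λ: E₁ = 2.2986 × 10^-13 J, E₂ = 7.9458 × 10^-14 J.
|ΔE| = |2.2986 × 10^-13 − 7.9458 × 10^-14| = 1.50 × 10^-13 J = 0.939 MeV.

0.939 MeV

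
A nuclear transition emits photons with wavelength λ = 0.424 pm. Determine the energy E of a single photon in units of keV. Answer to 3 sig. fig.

2920 keV

Use h = 6.62607015e-34 J·s, c = 2.99792458e8 m/s, 1 eV = 1.602176634e-19 J.
First convert: λ = 0.424 pm = 4.24e-13 m.
Apply E = hc/λ: E = 4.685e-13 J.
Converting to keV: E = 2924 keV ≈ 2920 keV.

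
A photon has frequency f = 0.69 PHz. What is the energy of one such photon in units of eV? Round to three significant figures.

2.85 eV

(h = 6.62607015e-34 J·s, 1 eV = 1.602176634e-19 J.)
First convert: f = 0.69 PHz = 6.9e14 Hz.
Since E = hf for a photon, E = 4.572e-19 J.
Converting to eV: E = 2.854 eV ≈ 2.85 eV.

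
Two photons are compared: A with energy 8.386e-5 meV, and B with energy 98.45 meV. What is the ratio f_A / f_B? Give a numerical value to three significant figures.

8.52e-7

f_A = 2.028e7 Hz (from energy = 8.386e-5 meV, via f = E/h).
f_B = 2.381e13 Hz (from energy = 98.45 meV, via f = E/h).
Ratio = 2.028e7 / 2.381e13 = 8.52e-7.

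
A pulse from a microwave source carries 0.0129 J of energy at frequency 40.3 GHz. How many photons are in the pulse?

4.83·10^20 photons

Per-photon energy: E = 2.670·10^-23 J (from frequency = 40.3 GHz).
N = E_total / E_photon = 0.0129 J / 2.670·10^-23 J = 4.83·10^20.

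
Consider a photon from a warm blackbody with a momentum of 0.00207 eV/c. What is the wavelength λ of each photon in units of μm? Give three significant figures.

599 μm

(h = 6.62607015e-34 J·s, c = 2.99792458e8 m/s, 1 eV = 1.602176634e-19 J.)
In SI units: p = 0.00207 eV/c = 1.1063e-30 kg·m/s.
The photon relation is λ = h/p, giving λ = 5.990e-4 m.
Converting to μm: λ = 599.0 μm ≈ 599 μm.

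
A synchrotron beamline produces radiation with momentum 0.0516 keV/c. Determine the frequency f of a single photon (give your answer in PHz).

Use h = 6.62607015e-34 J·s, c = 2.99792458e8 m/s, 1 eV = 1.602176634e-19 J.
In SI units: p = 0.0516 keV/c = 2.7577e-26 kg·m/s.
Since f = pc/h for a photon, f = 1.248e16 Hz.
Converting to PHz: f = 12.48 PHz ≈ 12.5 PHz.

12.5 PHz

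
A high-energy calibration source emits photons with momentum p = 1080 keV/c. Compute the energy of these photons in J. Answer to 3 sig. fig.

Use c = 2.99792458e8 m/s, 1 eV = 1.602176634e-19 J.
In SI units: p = 1080 keV/c = 5.7718e-22 kg·m/s.
Apply E = pc: E = 1.730e-13 J.
So E ≈ 1.73e-13 J.

1.73e-13 J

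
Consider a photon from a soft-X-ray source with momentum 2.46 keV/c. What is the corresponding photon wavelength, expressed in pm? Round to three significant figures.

504 pm

Use h = 6.62607015e-34 J·s, c = 2.99792458e8 m/s, 1 eV = 1.602176634e-19 J.
Convert to SI: p = 2.46 keV/c = 1.3147e-24 kg·m/s.
Apply λ = h/p: λ = 5.040e-10 m.
Converting to pm: λ = 504.0 pm ≈ 504 pm.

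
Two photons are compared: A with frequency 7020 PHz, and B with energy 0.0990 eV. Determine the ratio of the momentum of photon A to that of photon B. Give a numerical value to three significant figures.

p_A = 1.552 × 10^-23 kg·m/s (from frequency = 7020 PHz, via p = hf/c).
p_B = 5.291 × 10^-29 kg·m/s (from energy = 0.0990 eV, via p = E/c).
Ratio = 1.552 × 10^-23 / 5.291 × 10^-29 = 2.93 × 10^5.

2.93 × 10^5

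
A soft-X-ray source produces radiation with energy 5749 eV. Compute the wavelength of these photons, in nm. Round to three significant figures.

0.216 nm

(h = 6.62607015·10^-34 J·s, c = 2.99792458·10^8 m/s, 1 eV = 1.602176634·10^-19 J.)
First convert: E = 5749 eV = 9.2109·10^-16 J.
Apply λ = hc/E: λ = 2.157·10^-10 m.
Converting to nm: λ = 0.2157 nm ≈ 0.216 nm.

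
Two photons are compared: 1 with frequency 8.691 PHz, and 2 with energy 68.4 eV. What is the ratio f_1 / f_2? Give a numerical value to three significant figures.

f_1 = 8.691e15 Hz (from frequency = 8.691 PHz, via f given directly).
f_2 = 1.654e16 Hz (from energy = 68.4 eV, via f = E/h).
Ratio = 8.691e15 / 1.654e16 = 0.525.

0.525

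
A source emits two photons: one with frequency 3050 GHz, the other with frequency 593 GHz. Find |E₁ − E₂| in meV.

Using E = hf: E₁ = 2.021e-21 J, E₂ = 3.929e-22 J.
|ΔE| = |2.021e-21 − 3.929e-22| = 1.63e-21 J = 10.2 meV.

10.2 meV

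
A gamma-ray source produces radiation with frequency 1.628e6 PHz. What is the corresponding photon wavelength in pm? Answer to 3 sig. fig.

In SI units: f = 1.628e6 PHz = 1.628e21 Hz.
Since λ = c/f for a photon, λ = 1.841e-13 m.
Converting to pm: λ = 0.1841 pm ≈ 0.184 pm.

0.184 pm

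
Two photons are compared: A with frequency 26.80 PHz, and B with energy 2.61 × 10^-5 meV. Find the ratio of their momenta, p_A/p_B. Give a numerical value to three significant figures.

4.25 × 10^9

p_A = 5.923 × 10^-26 kg·m/s (from frequency = 26.80 PHz, via p = hf/c).
p_B = 1.395 × 10^-35 kg·m/s (from energy = 2.61 × 10^-5 meV, via p = E/c).
Ratio = 5.923 × 10^-26 / 1.395 × 10^-35 = 4.25 × 10^9.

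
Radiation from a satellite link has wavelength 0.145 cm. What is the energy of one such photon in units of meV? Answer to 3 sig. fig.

Take h = 6.62607015 × 10^-34 J·s, c = 2.99792458 × 10^8 m/s, 1 eV = 1.602176634 × 10^-19 J.
First convert: λ = 0.145 cm = 0.00145 m.
Apply E = hc/λ: E = 1.370 × 10^-22 J.
Converting to meV: E = 0.8551 meV ≈ 0.855 meV.

0.855 meV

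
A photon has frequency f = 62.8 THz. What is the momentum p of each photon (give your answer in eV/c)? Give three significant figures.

0.260 eV/c

First convert: f = 62.8 THz = 6.28e13 Hz.
For a photon p = hf/c, so p = 1.388e-28 kg·m/s.
Converting to eV/c: p = 0.2597 eV/c ≈ 0.260 eV/c.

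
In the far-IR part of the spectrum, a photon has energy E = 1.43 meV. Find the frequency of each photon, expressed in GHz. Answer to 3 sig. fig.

Take h = 6.62607015e-34 J·s, 1 eV = 1.602176634e-19 J.
In SI units: E = 1.43 meV = 2.2911e-22 J.
Since f = E/h for a photon, f = 3.458e11 Hz.
Converting to GHz: f = 345.8 GHz ≈ 346 GHz.

346 GHz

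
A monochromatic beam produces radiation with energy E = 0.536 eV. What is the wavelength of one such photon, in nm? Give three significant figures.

2310 nm

(h = 6.62607015 × 10^-34 J·s, c = 2.99792458 × 10^8 m/s, 1 eV = 1.602176634 × 10^-19 J.)
In SI units: E = 0.536 eV = 8.5877 × 10^-20 J.
Since λ = hc/E for a photon, λ = 2.313 × 10^-6 m.
Converting to nm: λ = 2313 nm ≈ 2310 nm.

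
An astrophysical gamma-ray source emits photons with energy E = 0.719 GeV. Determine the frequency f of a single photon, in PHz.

In SI units: E = 0.719 GeV = 1.1520 × 10^-10 J.
For a photon f = E/h, so f = 1.739 × 10^23 Hz.
Converting to PHz: f = 1.739 × 10^8 PHz ≈ 1.74 × 10^8 PHz.

1.74 × 10^8 PHz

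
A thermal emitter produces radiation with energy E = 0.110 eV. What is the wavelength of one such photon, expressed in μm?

First convert: E = 0.110 eV = 1.7624e-20 J.
Since λ = hc/E for a photon, λ = 1.127e-5 m.
Converting to μm: λ = 11.27 μm ≈ 11.3 μm.

11.3 μm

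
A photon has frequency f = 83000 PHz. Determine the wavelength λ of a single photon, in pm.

3.61 pm

Take c = 2.99792458e8 m/s.
First convert: f = 83000 PHz = 8.30e19 Hz.
Since λ = c/f for a photon, λ = 3.612e-12 m.
Converting to pm: λ = 3.612 pm ≈ 3.61 pm.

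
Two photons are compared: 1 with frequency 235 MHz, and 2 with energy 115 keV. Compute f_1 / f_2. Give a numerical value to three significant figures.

8.45 × 10^-12

f_1 = 2.350 × 10^8 Hz (from frequency = 235 MHz, via f given directly).
f_2 = 2.781 × 10^19 Hz (from energy = 115 keV, via f = E/h).
Ratio = 2.350 × 10^8 / 2.781 × 10^19 = 8.45 × 10^-12.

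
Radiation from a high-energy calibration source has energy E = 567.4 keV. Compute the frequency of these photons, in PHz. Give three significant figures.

1.37 × 10^5 PHz

Convert to SI: E = 567.4 keV = 9.0908 × 10^-14 J.
The photon relation is f = E/h, giving f = 1.372 × 10^20 Hz.
Converting to PHz: f = 137200 PHz ≈ 1.37 × 10^5 PHz.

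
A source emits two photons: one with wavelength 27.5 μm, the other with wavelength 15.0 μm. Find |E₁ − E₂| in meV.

Using E = hc/λ: E₁ = 7.223e-21 J, E₂ = 1.324e-20 J.
|ΔE| = |7.223e-21 − 1.324e-20| = 6.02e-21 J = 37.6 meV.

37.6 meV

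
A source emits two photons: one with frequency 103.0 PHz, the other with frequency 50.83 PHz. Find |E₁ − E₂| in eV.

Using E = hf: E₁ = 6.8249 × 10^-17 J, E₂ = 3.3680 × 10^-17 J.
|ΔE| = |6.8249 × 10^-17 − 3.3680 × 10^-17| = 3.46 × 10^-17 J = 216 eV.

216 eV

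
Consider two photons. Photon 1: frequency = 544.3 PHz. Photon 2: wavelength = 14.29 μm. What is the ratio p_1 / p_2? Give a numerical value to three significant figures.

2.59e4

p_1 = 1.203e-24 kg·m/s (from frequency = 544.3 PHz, via p = hf/c).
p_2 = 4.637e-29 kg·m/s (from wavelength = 14.29 μm, via p = h/λ).
Ratio = 1.203e-24 / 4.637e-29 = 2.59e4.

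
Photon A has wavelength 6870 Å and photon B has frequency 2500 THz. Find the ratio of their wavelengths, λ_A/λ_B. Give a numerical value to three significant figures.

5.73

λ_A = 6.870e-7 m (from wavelength = 6870 Å, via λ given directly).
λ_B = 1.199e-7 m (from frequency = 2500 THz, via λ = c/f).
Ratio = 6.870e-7 / 1.199e-7 = 5.73.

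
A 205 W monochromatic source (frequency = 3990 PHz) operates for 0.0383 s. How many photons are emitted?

2.97e15 photons

Total energy: E_total = P·t = 205 × 0.0383 = 7.851 J.
Per-photon energy: E = 2.644e-15 J.
N = E_total / E_photon = 2.97e15.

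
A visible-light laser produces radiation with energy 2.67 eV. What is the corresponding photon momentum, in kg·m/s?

1.43 × 10^-27 kg·m/s

First convert: E = 2.67 eV = 4.2778 × 10^-19 J.
Since p = E/c for a photon, p = 1.427 × 10^-27 kg·m/s.
So p ≈ 1.43 × 10^-27 kg·m/s.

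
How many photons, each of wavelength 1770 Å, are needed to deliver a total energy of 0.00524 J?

4.67e15 photons

Per-photon energy: E = 1.122e-18 J (from wavelength = 1770 Å).
N = E_total / E_photon = 0.00524 J / 1.122e-18 J = 4.67e15.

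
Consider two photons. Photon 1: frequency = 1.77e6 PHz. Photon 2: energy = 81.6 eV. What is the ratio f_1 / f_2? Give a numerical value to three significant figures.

8.97e4

f_1 = 1.770e21 Hz (from frequency = 1.77e6 PHz, via f given directly).
f_2 = 1.973e16 Hz (from energy = 81.6 eV, via f = E/h).
Ratio = 1.770e21 / 1.973e16 = 8.97e4.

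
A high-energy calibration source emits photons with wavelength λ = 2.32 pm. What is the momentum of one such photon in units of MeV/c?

0.534 MeV/c

Take h = 6.62607015e-34 J·s, c = 2.99792458e8 m/s, 1 eV = 1.602176634e-19 J.
First convert: λ = 2.32 pm = 2.32e-12 m.
Apply p = h/λ: p = 2.856e-22 kg·m/s.
Converting to MeV/c: p = 0.5344 MeV/c ≈ 0.534 MeV/c.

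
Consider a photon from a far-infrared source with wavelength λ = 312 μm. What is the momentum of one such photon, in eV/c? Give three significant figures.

3.97·10^-3 eV/c

In SI units: λ = 312 μm = 3.12·10^-4 m.
For a photon p = h/λ, so p = 2.124·10^-30 kg·m/s.
Converting to eV/c: p = 0.003974 eV/c ≈ 3.97·10^-3 eV/c.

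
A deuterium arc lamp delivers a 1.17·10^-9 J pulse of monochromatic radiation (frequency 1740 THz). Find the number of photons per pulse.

Per-photon energy: E = 1.153·10^-18 J (from frequency = 1740 THz).
N = E_total / E_photon = 1.17·10^-9 J / 1.153·10^-18 J = 1.01·10^9.

1.01·10^9 photons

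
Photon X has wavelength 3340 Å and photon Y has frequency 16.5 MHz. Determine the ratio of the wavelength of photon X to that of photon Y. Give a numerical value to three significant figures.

1.84e-8

λ_X = 3.340e-7 m (from wavelength = 3340 Å, via λ given directly).
λ_Y = 18.17 m (from frequency = 16.5 MHz, via λ = c/f).
Ratio = 3.340e-7 / 18.17 = 1.84e-8.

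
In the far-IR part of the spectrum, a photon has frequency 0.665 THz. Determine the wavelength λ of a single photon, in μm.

451 μm

(c = 2.99792458e8 m/s.)
In SI units: f = 0.665 THz = 6.65e11 Hz.
For a photon λ = c/f, so λ = 4.508e-4 m.
Converting to μm: λ = 450.8 μm ≈ 451 μm.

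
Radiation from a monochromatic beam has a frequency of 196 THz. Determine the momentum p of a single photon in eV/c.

0.811 eV/c

(h = 6.62607015 × 10^-34 J·s, c = 2.99792458 × 10^8 m/s, 1 eV = 1.602176634 × 10^-19 J.)
Convert to SI: f = 196 THz = 1.96 × 10^14 Hz.
For a photon p = hf/c, so p = 4.332 × 10^-28 kg·m/s.
Converting to eV/c: p = 0.8106 eV/c ≈ 0.811 eV/c.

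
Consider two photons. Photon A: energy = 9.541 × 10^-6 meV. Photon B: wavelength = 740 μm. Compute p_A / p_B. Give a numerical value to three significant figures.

p_A = 5.099 × 10^-36 kg·m/s (from energy = 9.541 × 10^-6 meV, via p = E/c).
p_B = 8.954 × 10^-31 kg·m/s (from wavelength = 740 μm, via p = h/λ).
Ratio = 5.099 × 10^-36 / 8.954 × 10^-31 = 5.69 × 10^-6.

5.69 × 10^-6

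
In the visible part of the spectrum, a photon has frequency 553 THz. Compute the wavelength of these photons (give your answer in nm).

Use c = 2.99792458e8 m/s.
First convert: f = 553 THz = 5.53e14 Hz.
The photon relation is λ = c/f, giving λ = 5.421e-7 m.
Converting to nm: λ = 542.1 nm ≈ 542 nm.

542 nm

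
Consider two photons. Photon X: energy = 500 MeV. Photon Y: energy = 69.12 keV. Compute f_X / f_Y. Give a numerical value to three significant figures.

7230

f_X = 1.209e23 Hz (from energy = 500 MeV, via f = E/h).
f_Y = 1.671e19 Hz (from energy = 69.12 keV, via f = E/h).
Ratio = 1.209e23 / 1.671e19 = 7230.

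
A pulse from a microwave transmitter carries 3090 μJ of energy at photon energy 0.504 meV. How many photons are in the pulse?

Per-photon energy: E = 8.075 × 10^-23 J (from energy = 0.504 meV).
N = E_total / E_photon = 0.00309 J / 8.075 × 10^-23 J = 3.83 × 10^19.

3.83 × 10^19 photons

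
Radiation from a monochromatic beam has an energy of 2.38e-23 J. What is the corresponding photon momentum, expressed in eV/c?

1.49e-4 eV/c

Apply p = E/c: p = 7.939e-32 kg·m/s.
Converting to eV/c: p = 1.485e-4 eV/c ≈ 1.49e-4 eV/c.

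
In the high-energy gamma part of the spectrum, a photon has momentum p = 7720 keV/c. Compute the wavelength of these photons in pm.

0.161 pm

(h = 6.62607015 × 10^-34 J·s, c = 2.99792458 × 10^8 m/s, 1 eV = 1.602176634 × 10^-19 J.)
First convert: p = 7720 keV/c = 4.1258 × 10^-21 kg·m/s.
Since λ = h/p for a photon, λ = 1.606 × 10^-13 m.
Converting to pm: λ = 0.1606 pm ≈ 0.161 pm.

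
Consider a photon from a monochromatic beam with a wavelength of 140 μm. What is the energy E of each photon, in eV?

Use h = 6.62607015·10^-34 J·s, c = 2.99792458·10^8 m/s, 1 eV = 1.602176634·10^-19 J.
First convert: λ = 140 μm = 1.40·10^-4 m.
Apply E = hc/λ: E = 1.419·10^-21 J.
Converting to eV: E = 0.008856 eV ≈ 8.86·10^-3 eV.

8.86·10^-3 eV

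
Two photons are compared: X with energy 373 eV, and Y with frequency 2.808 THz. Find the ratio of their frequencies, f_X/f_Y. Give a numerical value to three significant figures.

f_X = 9.019e16 Hz (from energy = 373 eV, via f = E/h).
f_Y = 2.808e12 Hz (from frequency = 2.808 THz, via f given directly).
Ratio = 9.019e16 / 2.808e12 = 3.21e4.

3.21e4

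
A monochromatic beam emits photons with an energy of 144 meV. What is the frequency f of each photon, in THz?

In SI units: E = 144 meV = 2.3071 × 10^-20 J.
Apply f = E/h: f = 3.482 × 10^13 Hz.
Converting to THz: f = 34.82 THz ≈ 34.8 THz.

34.8 THz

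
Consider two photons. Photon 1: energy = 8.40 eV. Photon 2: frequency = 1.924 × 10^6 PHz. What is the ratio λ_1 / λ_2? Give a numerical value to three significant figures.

λ_1 = 1.476 × 10^-7 m (from energy = 8.40 eV, via λ = hc/E).
λ_2 = 1.558 × 10^-13 m (from frequency = 1.924 × 10^6 PHz, via λ = c/f).
Ratio = 1.476 × 10^-7 / 1.558 × 10^-13 = 9.47 × 10^5.

9.47 × 10^5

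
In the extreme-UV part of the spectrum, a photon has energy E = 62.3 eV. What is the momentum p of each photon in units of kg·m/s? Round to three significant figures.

Convert to SI: E = 62.3 eV = 9.9816e-18 J.
For a photon p = E/c, so p = 3.329e-26 kg·m/s.
So p ≈ 3.33e-26 kg·m/s.

3.33e-26 kg·m/s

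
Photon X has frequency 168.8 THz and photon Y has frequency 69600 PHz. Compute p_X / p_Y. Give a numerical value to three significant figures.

p_X = 3.731e-28 kg·m/s (from frequency = 168.8 THz, via p = hf/c).
p_Y = 1.538e-22 kg·m/s (from frequency = 69600 PHz, via p = hf/c).
Ratio = 3.731e-28 / 1.538e-22 = 2.43e-6.

2.43e-6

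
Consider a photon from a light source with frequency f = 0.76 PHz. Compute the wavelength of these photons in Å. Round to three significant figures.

3940 Å

Convert to SI: f = 0.76 PHz = 7.6e14 Hz.
The photon relation is λ = c/f, giving λ = 3.945e-7 m.
Converting to Å: λ = 3945 Å ≈ 3940 Å.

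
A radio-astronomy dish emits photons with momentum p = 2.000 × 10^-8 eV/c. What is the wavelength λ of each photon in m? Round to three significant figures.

62.0 m

First convert: p = 2.000 × 10^-8 eV/c = 1.0689 × 10^-35 kg·m/s.
The photon relation is λ = h/p, giving λ = 61.99 m.
So λ ≈ 62.0 m.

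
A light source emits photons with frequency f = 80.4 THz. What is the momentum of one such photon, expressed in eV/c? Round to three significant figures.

0.333 eV/c

First convert: f = 80.4 THz = 8.04 × 10^13 Hz.
Since p = hf/c for a photon, p = 1.777 × 10^-28 kg·m/s.
Converting to eV/c: p = 0.3325 eV/c ≈ 0.333 eV/c.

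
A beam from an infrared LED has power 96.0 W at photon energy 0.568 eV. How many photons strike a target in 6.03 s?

6.36e21 photons

Total energy: E_total = P·t = 96.0 × 6.03 = 578.9 J.
Per-photon energy: E = 9.100e-20 J.
N = E_total / E_photon = 6.36e21.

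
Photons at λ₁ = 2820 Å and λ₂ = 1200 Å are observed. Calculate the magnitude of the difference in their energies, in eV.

Using E = hc/λ: E₁ = 7.044·10^-19 J, E₂ = 1.655·10^-18 J.
|ΔE| = |7.044·10^-19 − 1.655·10^-18| = 9.51·10^-19 J = 5.94 eV.

5.94 eV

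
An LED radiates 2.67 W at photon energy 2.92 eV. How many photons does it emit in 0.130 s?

Total energy: E_total = P·t = 2.67 × 0.130 = 0.3471 J.
Per-photon energy: E = 4.678e-19 J.
N = E_total / E_photon = 7.42e17.

7.42e17 photons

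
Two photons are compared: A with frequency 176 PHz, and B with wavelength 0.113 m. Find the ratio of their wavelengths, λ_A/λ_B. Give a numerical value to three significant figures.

λ_A = 1.703 × 10^-9 m (from frequency = 176 PHz, via λ = c/f).
λ_B = 0.1130 m (from wavelength = 0.113 m, via λ given directly).
Ratio = 1.703 × 10^-9 / 0.1130 = 1.51 × 10^-8.

1.51 × 10^-8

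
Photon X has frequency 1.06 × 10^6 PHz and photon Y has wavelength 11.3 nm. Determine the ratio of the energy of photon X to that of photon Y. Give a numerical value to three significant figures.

E_X = 7.024 × 10^-13 J (from frequency = 1.06 × 10^6 PHz, via E = hf).
E_Y = 1.758 × 10^-17 J (from wavelength = 11.3 nm, via E = hc/λ).
Ratio = 7.024 × 10^-13 / 1.758 × 10^-17 = 4.00 × 10^4.

4.00 × 10^4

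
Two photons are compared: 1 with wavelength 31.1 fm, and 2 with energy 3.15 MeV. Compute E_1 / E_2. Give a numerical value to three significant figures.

12.7

E_1 = 6.387e-12 J (from wavelength = 31.1 fm, via E = hc/λ).
E_2 = 5.047e-13 J (from energy = 3.15 MeV, via E given directly).
Ratio = 6.387e-12 / 5.047e-13 = 12.7.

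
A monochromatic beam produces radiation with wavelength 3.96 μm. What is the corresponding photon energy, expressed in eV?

0.313 eV

(h = 6.62607015·10^-34 J·s, c = 2.99792458·10^8 m/s, 1 eV = 1.602176634·10^-19 J.)
Convert to SI: λ = 3.96 μm = 3.96·10^-6 m.
Apply E = hc/λ: E = 5.016·10^-20 J.
Converting to eV: E = 0.3131 eV ≈ 0.313 eV.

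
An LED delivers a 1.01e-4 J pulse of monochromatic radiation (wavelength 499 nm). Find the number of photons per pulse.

Per-photon energy: E = 3.981e-19 J (from wavelength = 499 nm).
N = E_total / E_photon = 1.01e-4 J / 3.981e-19 J = 2.54e14.

2.54e14 photons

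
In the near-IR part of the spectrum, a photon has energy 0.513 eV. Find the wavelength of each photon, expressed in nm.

2420 nm

Convert to SI: E = 0.513 eV = 8.2192 × 10^-20 J.
Since λ = hc/E for a photon, λ = 2.417 × 10^-6 m.
Converting to nm: λ = 2417 nm ≈ 2420 nm.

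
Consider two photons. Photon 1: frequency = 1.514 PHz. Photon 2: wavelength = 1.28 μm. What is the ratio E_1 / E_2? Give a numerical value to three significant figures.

6.46

E_1 = 1.003·10^-18 J (from frequency = 1.514 PHz, via E = hf).
E_2 = 1.552·10^-19 J (from wavelength = 1.28 μm, via E = hc/λ).
Ratio = 1.003·10^-18 / 1.552·10^-19 = 6.46.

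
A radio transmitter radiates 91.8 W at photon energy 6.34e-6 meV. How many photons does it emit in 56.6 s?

5.12e30 photons

Total energy: E_total = P·t = 91.8 × 56.6 = 5196 J.
Per-photon energy: E = 1.016e-27 J.
N = E_total / E_photon = 5.12e30.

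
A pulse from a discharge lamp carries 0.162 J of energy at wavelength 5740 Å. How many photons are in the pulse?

Per-photon energy: E = 3.461e-19 J (from wavelength = 5740 Å).
N = E_total / E_photon = 0.162 J / 3.461e-19 J = 4.68e17.

4.68e17 photons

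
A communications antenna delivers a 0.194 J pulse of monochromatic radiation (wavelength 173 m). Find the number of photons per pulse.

Per-photon energy: E = 1.148 × 10^-27 J (from wavelength = 173 m).
N = E_total / E_photon = 0.194 J / 1.148 × 10^-27 J = 1.69 × 10^26.

1.69 × 10^26 photons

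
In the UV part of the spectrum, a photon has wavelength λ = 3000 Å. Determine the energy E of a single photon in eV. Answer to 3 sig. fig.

4.13 eV

In SI units: λ = 3000 Å = 3.0e-7 m.
For a photon E = hc/λ, so E = 6.621e-19 J.
Converting to eV: E = 4.133 eV ≈ 4.13 eV.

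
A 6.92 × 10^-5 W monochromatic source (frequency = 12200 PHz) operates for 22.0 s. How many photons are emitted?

1.88 × 10^11 photons

Total energy: E_total = P·t = 6.92 × 10^-5 × 22.0 = 0.001522 J.
Per-photon energy: E = 8.084 × 10^-15 J.
N = E_total / E_photon = 1.88 × 10^11.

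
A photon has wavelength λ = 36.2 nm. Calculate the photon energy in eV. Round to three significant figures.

First convert: λ = 36.2 nm = 3.62 × 10^-8 m.
For a photon E = hc/λ, so E = 5.487 × 10^-18 J.
Converting to eV: E = 34.25 eV ≈ 34.2 eV.

34.2 eV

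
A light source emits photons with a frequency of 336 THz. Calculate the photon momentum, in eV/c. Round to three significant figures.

First convert: f = 336 THz = 3.36 × 10^14 Hz.
Since p = hf/c for a photon, p = 7.426 × 10^-28 kg·m/s.
Converting to eV/c: p = 1.390 eV/c ≈ 1.39 eV/c.

1.39 eV/c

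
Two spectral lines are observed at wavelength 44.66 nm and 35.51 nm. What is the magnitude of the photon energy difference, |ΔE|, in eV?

Using E = hc/λ: E₁ = 4.4479·10^-18 J, E₂ = 5.5940·10^-18 J.
|ΔE| = |4.4479·10^-18 − 5.5940·10^-18| = 1.15·10^-18 J = 7.15 eV.

7.15 eV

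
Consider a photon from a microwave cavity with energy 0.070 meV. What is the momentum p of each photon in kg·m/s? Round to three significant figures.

Convert to SI: E = 0.070 meV = 1.1215·10^-23 J.
Apply p = E/c: p = 3.741·10^-32 kg·m/s.
So p ≈ 3.74·10^-32 kg·m/s.

3.74·10^-32 kg·m/s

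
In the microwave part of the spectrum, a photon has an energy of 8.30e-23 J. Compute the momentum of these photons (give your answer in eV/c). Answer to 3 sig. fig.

5.18e-4 eV/c

Use c = 2.99792458e8 m/s, 1 eV = 1.602176634e-19 J.
For a photon p = E/c, so p = 2.769e-31 kg·m/s.
Converting to eV/c: p = 5.180e-4 eV/c ≈ 5.18e-4 eV/c.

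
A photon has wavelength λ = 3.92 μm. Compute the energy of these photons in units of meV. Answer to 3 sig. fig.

316 meV

First convert: λ = 3.92 μm = 3.92e-6 m.
Since E = hc/λ for a photon, E = 5.067e-20 J.
Converting to meV: E = 316.3 meV ≈ 316 meV.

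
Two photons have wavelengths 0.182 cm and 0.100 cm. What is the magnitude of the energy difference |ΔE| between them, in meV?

0.559 meV

Using E = hc/λ: E₁ = 1.091e-22 J, E₂ = 1.986e-22 J.
|ΔE| = |1.091e-22 − 1.986e-22| = 8.95e-23 J = 0.559 meV.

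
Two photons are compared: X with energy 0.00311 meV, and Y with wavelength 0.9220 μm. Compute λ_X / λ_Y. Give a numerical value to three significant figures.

4.32·10^5

λ_X = 0.3987 m (from energy = 0.00311 meV, via λ = hc/E).
λ_Y = 9.220·10^-7 m (from wavelength = 0.9220 μm, via λ given directly).
Ratio = 0.3987 / 9.220·10^-7 = 4.32·10^5.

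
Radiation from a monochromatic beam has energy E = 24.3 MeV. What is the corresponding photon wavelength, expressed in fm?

51.0 fm

(h = 6.62607015 × 10^-34 J·s, c = 2.99792458 × 10^8 m/s, 1 eV = 1.602176634 × 10^-19 J.)
First convert: E = 24.3 MeV = 3.8933 × 10^-12 J.
For a photon λ = hc/E, so λ = 5.102 × 10^-14 m.
Converting to fm: λ = 51.02 fm ≈ 51.0 fm.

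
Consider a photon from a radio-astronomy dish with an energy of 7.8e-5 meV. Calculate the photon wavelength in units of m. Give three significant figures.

15.9 m

First convert: E = 7.8e-5 meV = 1.2497e-26 J.
The photon relation is λ = hc/E, giving λ = 15.90 m.
So λ ≈ 15.9 m.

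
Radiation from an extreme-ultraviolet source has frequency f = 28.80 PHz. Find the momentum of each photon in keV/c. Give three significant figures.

0.119 keV/c

Convert to SI: f = 28.80 PHz = 2.880 × 10^16 Hz.
For a photon p = hf/c, so p = 6.365 × 10^-26 kg·m/s.
Converting to keV/c: p = 0.1191 keV/c ≈ 0.119 keV/c.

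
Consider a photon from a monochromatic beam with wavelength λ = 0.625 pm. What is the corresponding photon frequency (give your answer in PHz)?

Use c = 2.99792458 × 10^8 m/s.
In SI units: λ = 0.625 pm = 6.25 × 10^-13 m.
Apply f = c/λ: f = 4.797 × 10^20 Hz.
Converting to PHz: f = 479700 PHz ≈ 4.80 × 10^5 PHz.

4.80 × 10^5 PHz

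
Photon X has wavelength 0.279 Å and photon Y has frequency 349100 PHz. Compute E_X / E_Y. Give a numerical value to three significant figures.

0.0308

E_X = 7.120e-15 J (from wavelength = 0.279 Å, via E = hc/λ).
E_Y = 2.313e-13 J (from frequency = 349100 PHz, via E = hf).
Ratio = 7.120e-15 / 2.313e-13 = 0.0308.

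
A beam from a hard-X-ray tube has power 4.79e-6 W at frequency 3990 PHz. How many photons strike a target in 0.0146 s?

Total energy: E_total = P·t = 4.79e-6 × 0.0146 = 6.993e-8 J.
Per-photon energy: E = 2.644e-15 J.
N = E_total / E_photon = 2.65e7.

2.65e7 photons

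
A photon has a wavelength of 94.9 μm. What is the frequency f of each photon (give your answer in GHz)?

3160 GHz

Use c = 2.99792458·10^8 m/s.
Convert to SI: λ = 94.9 μm = 9.49·10^-5 m.
For a photon f = c/λ, so f = 3.159·10^12 Hz.
Converting to GHz: f = 3159 GHz ≈ 3160 GHz.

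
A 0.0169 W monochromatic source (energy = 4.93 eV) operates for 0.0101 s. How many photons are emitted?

Total energy: E_total = P·t = 0.0169 × 0.0101 = 1.707·10^-4 J.
Per-photon energy: E = 7.899·10^-19 J.
N = E_total / E_photon = 2.16·10^14.

2.16·10^14 photons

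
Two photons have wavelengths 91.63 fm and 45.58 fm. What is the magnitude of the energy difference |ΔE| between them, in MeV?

Using E = hc/λ: E₁ = 2.1679 × 10^-12 J, E₂ = 4.3582 × 10^-12 J.
|ΔE| = |2.1679 × 10^-12 − 4.3582 × 10^-12| = 2.19 × 10^-12 J = 13.7 MeV.

13.7 MeV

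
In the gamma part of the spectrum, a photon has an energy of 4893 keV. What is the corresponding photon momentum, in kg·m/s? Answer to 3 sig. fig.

2.61·10^-21 kg·m/s

(c = 2.99792458·10^8 m/s, 1 eV = 1.602176634·10^-19 J.)
Convert to SI: E = 4893 keV = 7.8395·10^-13 J.
For a photon p = E/c, so p = 2.615·10^-21 kg·m/s.
So p ≈ 2.61·10^-21 kg·m/s.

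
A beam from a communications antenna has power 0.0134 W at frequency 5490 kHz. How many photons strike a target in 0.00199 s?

Total energy: E_total = P·t = 0.0134 × 0.00199 = 2.667 × 10^-5 J.
Per-photon energy: E = 3.638 × 10^-27 J.
N = E_total / E_photon = 7.33 × 10^21.

7.33 × 10^21 photons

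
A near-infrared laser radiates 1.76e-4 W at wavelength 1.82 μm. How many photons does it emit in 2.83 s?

Total energy: E_total = P·t = 1.76e-4 × 2.83 = 4.981e-4 J.
Per-photon energy: E = 1.091e-19 J.
N = E_total / E_photon = 4.56e15.

4.56e15 photons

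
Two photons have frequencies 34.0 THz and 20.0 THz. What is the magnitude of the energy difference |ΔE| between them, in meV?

Using E = hf: E₁ = 2.253e-20 J, E₂ = 1.325e-20 J.
|ΔE| = |2.253e-20 − 1.325e-20| = 9.28e-21 J = 57.9 meV.

57.9 meV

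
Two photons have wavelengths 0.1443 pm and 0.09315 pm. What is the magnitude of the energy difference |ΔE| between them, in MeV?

Using E = hc/λ: E₁ = 1.3766 × 10^-12 J, E₂ = 2.1325 × 10^-12 J.
|ΔE| = |1.3766 × 10^-12 − 2.1325 × 10^-12| = 7.56 × 10^-13 J = 4.72 MeV.

4.72 MeV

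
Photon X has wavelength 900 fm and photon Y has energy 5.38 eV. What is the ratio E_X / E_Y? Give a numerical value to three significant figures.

E_X = 2.207·10^-13 J (from wavelength = 900 fm, via E = hc/λ).
E_Y = 8.620·10^-19 J (from energy = 5.38 eV, via E given directly).
Ratio = 2.207·10^-13 / 8.620·10^-19 = 2.56·10^5.

2.56·10^5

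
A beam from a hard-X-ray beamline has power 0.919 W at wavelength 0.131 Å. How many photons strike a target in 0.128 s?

7.76·10^12 photons

Total energy: E_total = P·t = 0.919 × 0.128 = 0.1176 J.
Per-photon energy: E = 1.516·10^-14 J.
N = E_total / E_photon = 7.76·10^12.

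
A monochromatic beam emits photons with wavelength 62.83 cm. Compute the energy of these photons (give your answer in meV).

(h = 6.62607015 × 10^-34 J·s, c = 2.99792458 × 10^8 m/s, 1 eV = 1.602176634 × 10^-19 J.)
In SI units: λ = 62.83 cm = 0.6283 m.
For a photon E = hc/λ, so E = 3.162 × 10^-25 J.
Converting to meV: E = 0.001973 meV ≈ 1.97 × 10^-3 meV.

1.97 × 10^-3 meV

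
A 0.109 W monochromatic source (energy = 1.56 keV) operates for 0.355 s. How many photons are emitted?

Total energy: E_total = P·t = 0.109 × 0.355 = 0.03870 J.
Per-photon energy: E = 2.499 × 10^-16 J.
N = E_total / E_photon = 1.55 × 10^14.

1.55 × 10^14 photons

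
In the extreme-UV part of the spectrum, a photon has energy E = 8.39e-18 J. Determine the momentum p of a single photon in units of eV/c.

52.4 eV/c

For a photon p = E/c, so p = 2.799e-26 kg·m/s.
Converting to eV/c: p = 52.37 eV/c ≈ 52.4 eV/c.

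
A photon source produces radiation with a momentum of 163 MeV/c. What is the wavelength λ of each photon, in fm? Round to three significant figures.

In SI units: p = 163 MeV/c = 8.7112 × 10^-20 kg·m/s.
Apply λ = h/p: λ = 7.606 × 10^-15 m.
Converting to fm: λ = 7.606 fm ≈ 7.61 fm.

7.61 fm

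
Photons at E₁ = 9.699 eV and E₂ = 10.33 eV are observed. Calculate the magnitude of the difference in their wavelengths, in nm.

7.81 nm

Using λ = hc/E: λ₁ = 1.2783 × 10^-7 m, λ₂ = 1.2002 × 10^-7 m.
|Δλ| = |1.2783 × 10^-7 − 1.2002 × 10^-7| = 7.81 × 10^-9 m = 7.81 nm.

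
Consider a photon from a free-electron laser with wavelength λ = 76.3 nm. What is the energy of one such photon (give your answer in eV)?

16.2 eV

Take h = 6.62607015·10^-34 J·s, c = 2.99792458·10^8 m/s, 1 eV = 1.602176634·10^-19 J.
First convert: λ = 76.3 nm = 7.63·10^-8 m.
For a photon E = hc/λ, so E = 2.603·10^-18 J.
Converting to eV: E = 16.25 eV ≈ 16.2 eV.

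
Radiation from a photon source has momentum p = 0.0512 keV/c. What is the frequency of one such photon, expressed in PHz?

12.4 PHz

(h = 6.62607015e-34 J·s, c = 2.99792458e8 m/s, 1 eV = 1.602176634e-19 J.)
First convert: p = 0.0512 keV/c = 2.7363e-26 kg·m/s.
For a photon f = pc/h, so f = 1.238e16 Hz.
Converting to PHz: f = 12.38 PHz ≈ 12.4 PHz.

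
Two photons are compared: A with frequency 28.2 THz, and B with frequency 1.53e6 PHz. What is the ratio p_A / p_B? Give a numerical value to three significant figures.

p_A = 6.233e-29 kg·m/s (from frequency = 28.2 THz, via p = hf/c).
p_B = 3.382e-21 kg·m/s (from frequency = 1.53e6 PHz, via p = hf/c).
Ratio = 6.233e-29 / 3.382e-21 = 1.84e-8.

1.84e-8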